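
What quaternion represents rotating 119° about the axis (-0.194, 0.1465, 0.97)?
0.5075 - 0.1672i + 0.1262j + 0.8358k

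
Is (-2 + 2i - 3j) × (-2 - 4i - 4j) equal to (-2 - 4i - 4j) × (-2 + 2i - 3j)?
No: pq = 4i + 14j - 20k ≠ 4i + 14j + 20k = qp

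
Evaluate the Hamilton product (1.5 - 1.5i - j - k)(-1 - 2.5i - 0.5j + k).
-4.75 - 3.75i + 4.25j + 0.75k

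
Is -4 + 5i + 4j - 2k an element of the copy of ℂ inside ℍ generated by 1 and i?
No. The quaternion -4 + 5i + 4j - 2k has j-coefficient y = 4 and k-coefficient z = -2, not both zero, so it does not lie in the complex subalgebra spanned by 1 and i.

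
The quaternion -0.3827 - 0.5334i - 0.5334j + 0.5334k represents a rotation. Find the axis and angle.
axis = (-√3/3, -√3/3, √3/3), θ = 5π/4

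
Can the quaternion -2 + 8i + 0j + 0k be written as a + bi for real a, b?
Yes. The quaternion -2 + 8i has j- and k-coefficients y = z = 0, so it lies in the complex subalgebra spanned by 1 and i.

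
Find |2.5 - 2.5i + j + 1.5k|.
3.969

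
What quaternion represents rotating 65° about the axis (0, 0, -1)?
0.8434 - 0.5373k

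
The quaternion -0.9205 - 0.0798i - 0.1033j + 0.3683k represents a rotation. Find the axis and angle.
axis = (-0.2042, -0.2644, 0.9426), θ = 314°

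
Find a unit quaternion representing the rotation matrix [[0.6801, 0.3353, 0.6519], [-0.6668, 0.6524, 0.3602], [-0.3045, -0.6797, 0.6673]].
0.866 - 0.3002i + 0.2761j - 0.2893k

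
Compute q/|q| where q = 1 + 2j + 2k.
0.3333 + 0.6667j + 0.6667k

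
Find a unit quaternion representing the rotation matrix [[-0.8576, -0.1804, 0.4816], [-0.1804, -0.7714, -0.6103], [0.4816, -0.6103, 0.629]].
0.2668i - 0.3381j + 0.9025k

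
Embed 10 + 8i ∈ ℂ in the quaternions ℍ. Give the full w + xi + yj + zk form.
10 + 8i + 0j + 0k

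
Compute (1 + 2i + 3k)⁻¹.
0.0714 - 0.1429i - 0.2143k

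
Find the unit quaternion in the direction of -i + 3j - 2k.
-0.2673i + 0.8018j - 0.5345k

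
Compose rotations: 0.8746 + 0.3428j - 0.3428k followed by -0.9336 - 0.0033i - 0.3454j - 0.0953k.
-0.7308 + 0.1482i - 0.6233j + 0.2356k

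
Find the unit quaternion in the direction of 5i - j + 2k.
0.9129i - 0.1826j + 0.3651k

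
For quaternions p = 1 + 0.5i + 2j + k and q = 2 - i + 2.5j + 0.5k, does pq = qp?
No: pq = -3 - 1.5i + 5.25j + 5.75k ≠ -3 + 1.5i + 7.75j - 0.75k = qp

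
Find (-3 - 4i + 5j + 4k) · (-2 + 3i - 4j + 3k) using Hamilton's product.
26 + 30i + 26j - 16k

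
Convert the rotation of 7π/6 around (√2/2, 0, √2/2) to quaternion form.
-0.2588 + 0.683i + 0.683k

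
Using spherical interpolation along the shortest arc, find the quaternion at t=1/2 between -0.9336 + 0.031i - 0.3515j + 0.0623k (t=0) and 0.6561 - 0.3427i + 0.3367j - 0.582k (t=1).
-0.8431 + 0.1982i - 0.365j + 0.3417k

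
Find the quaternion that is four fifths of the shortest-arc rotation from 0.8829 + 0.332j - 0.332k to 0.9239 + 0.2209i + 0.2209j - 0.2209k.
0.9212 + 0.1775i + 0.2447j - 0.2447k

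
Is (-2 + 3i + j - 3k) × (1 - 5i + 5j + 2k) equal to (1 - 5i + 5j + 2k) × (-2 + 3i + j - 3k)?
No: pq = 14 + 30i + 13k ≠ 14 - 4i - 18j - 27k = qp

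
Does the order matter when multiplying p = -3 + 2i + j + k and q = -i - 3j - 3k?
Yes: pq = 8 + 3i + 14j + 4k ≠ 8 + 3i + 4j + 14k = qp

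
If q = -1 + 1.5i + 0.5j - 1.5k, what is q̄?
-1 - 1.5i - 0.5j + 1.5k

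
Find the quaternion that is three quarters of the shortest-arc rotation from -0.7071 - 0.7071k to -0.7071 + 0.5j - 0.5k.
-0.7276 + 0.3834j - 0.5688k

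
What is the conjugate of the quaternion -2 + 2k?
-2 - 2k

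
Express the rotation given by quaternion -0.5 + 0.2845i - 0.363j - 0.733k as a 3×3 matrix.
[[-0.3381, -0.9395, -0.0541], [0.5265, -0.2365, 0.8167], [-0.7801, 0.2477, 0.5746]]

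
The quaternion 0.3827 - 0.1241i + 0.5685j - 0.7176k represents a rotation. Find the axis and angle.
axis = (-0.1343, 0.6153, -0.7767), θ = 3π/4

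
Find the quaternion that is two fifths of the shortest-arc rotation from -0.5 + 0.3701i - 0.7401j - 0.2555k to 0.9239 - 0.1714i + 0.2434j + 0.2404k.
-0.7124 + 0.3076i - 0.5726j - 0.2647k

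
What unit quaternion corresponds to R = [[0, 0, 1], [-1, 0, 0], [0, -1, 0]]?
-0.5 + 0.5i - 0.5j + 0.5k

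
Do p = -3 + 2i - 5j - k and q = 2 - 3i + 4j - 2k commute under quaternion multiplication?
No: pq = 18 + 27i - 15j - 3k ≠ 18 - i - 29j + 11k = qp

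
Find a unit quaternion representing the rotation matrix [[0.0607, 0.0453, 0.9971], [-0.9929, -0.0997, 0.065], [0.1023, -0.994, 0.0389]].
-0.5 + 0.5295i - 0.4474j + 0.5191k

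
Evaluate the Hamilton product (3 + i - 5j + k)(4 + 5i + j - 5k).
17 + 43i - 7j + 15k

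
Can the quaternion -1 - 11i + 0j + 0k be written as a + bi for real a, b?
Yes. The quaternion -1 - 11i has j- and k-coefficients y = z = 0, so it lies in the complex subalgebra spanned by 1 and i.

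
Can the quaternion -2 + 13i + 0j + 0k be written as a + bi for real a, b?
Yes. The quaternion -2 + 13i has j- and k-coefficients y = z = 0, so it lies in the complex subalgebra spanned by 1 and i.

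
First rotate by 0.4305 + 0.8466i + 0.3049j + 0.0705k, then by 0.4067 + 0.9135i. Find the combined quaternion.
-0.5983 + 0.7376i + 0.0596j + 0.3072k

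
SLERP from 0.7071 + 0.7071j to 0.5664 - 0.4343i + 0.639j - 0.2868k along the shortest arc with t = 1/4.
0.6909 - 0.1139i + 0.7099j - 0.0752k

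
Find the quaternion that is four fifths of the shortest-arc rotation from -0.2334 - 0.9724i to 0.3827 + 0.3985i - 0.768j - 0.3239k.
-0.3863 - 0.579i + 0.6616j + 0.279k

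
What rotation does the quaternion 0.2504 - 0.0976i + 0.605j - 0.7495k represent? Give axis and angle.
axis = (-0.1008, 0.6249, -0.7742), θ = 151°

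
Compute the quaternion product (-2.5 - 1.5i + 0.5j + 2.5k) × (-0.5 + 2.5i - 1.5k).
8.75 - 6.25i + 3.75j + 1.25k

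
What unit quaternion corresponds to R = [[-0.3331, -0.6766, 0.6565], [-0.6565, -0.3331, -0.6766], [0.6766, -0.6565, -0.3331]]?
0.0087 + 0.5773i - 0.5773j + 0.5773k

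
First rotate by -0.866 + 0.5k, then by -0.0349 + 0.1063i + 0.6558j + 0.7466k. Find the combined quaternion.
-0.3431 + 0.2358i - 0.6211j - 0.664k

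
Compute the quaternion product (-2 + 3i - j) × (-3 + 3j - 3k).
9 - 6i + 6j + 15k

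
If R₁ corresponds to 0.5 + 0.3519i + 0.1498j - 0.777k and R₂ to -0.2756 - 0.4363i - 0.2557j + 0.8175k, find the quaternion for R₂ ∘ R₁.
0.6892 - 0.2389i - 0.2205j + 0.6475k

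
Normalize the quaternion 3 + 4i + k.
0.5883 + 0.7845i + 0.1961k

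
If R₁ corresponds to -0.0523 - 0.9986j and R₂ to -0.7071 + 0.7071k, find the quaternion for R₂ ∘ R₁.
0.037 + 0.7061i + 0.7061j - 0.037k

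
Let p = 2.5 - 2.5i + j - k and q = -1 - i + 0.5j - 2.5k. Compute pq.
-8 - 2i - 5j - 5.5k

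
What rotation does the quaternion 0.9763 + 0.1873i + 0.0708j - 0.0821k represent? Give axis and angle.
axis = (0.8655, 0.3272, -0.3794), θ = 25°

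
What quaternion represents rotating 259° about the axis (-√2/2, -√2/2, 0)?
-0.6361 - 0.5456i - 0.5456j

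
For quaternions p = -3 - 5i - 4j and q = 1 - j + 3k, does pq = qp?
No: pq = -7 - 17i + 14j - 4k ≠ -7 + 7i - 16j - 14k = qp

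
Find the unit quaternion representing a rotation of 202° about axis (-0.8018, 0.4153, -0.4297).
-0.1908 - 0.7871i + 0.4077j - 0.4218k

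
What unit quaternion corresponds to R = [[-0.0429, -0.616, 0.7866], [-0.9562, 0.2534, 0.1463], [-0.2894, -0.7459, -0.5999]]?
0.3907 - 0.5709i + 0.6885j - 0.2177k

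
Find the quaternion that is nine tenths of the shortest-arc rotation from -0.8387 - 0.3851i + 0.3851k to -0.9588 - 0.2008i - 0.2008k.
-0.9641 - 0.2243i - 0.1419k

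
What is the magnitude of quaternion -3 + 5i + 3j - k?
√44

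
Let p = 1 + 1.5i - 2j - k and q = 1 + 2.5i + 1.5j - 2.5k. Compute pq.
-2.25 + 10.5i + 0.75j + 3.75k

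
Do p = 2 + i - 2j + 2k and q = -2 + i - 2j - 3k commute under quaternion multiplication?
No: pq = -3 + 10i + 5j - 10k ≠ -3 - 10i - 5j - 10k = qp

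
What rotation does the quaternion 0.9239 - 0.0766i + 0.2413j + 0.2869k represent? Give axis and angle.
axis = (-0.2002, 0.6306, 0.7498), θ = π/4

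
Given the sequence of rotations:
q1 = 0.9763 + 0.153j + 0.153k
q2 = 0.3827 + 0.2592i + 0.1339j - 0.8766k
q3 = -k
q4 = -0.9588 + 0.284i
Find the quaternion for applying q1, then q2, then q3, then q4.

q2 · q1 = 0.4873 + 0.4077i + 0.1496j - 0.7576k
q3 · q2 · q1 = -0.7576 + 0.1496i - 0.4077j - 0.4873k
q4 · q3 · q2 · q1 = 0.6839 - 0.3586i + 0.5293j + 0.3514k
0.6839 - 0.3586i + 0.5293j + 0.3514k


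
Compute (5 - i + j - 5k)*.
5 + i - j + 5k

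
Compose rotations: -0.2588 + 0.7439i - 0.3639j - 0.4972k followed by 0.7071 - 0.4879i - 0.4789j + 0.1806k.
0.0955 + 0.9561i - 0.2416j + 0.1355k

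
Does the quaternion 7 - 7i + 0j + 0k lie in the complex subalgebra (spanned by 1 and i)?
Yes. The quaternion 7 - 7i has j- and k-coefficients y = z = 0, so it lies in the complex subalgebra spanned by 1 and i.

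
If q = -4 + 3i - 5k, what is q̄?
-4 - 3i + 5k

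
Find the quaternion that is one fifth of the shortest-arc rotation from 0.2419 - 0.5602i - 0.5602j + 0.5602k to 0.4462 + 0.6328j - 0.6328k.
0.1015 - 0.473i - 0.6188j + 0.6188k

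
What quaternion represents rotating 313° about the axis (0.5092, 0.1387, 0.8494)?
-0.9171 + 0.203i + 0.0553j + 0.3387k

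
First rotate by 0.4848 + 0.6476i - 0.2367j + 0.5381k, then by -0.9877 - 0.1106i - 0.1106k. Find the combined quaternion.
-0.3477 - 0.7194i + 0.2217j - 0.5589k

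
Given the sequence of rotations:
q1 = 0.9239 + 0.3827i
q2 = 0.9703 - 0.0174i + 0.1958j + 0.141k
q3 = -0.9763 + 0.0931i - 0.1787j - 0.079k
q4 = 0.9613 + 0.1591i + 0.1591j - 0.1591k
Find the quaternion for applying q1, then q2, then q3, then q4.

q2 · q1 = 0.9031 + 0.3553i + 0.2349j + 0.0553k
q3 · q2 · q1 = -0.8684 - 0.2541i - 0.4239j - 0.04k
q4 · q3 · q2 · q1 = -0.7333 - 0.4562i - 0.4989j + 0.0727k
-0.7333 - 0.4562i - 0.4989j + 0.0727k


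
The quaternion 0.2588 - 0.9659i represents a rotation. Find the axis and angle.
axis = (-1, 0, 0), θ = 5π/6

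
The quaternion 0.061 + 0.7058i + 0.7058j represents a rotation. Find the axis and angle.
axis = (√2/2, √2/2, 0), θ = 173°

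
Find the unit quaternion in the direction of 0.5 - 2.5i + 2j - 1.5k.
0.14 - 0.7001i + 0.5601j - 0.4201k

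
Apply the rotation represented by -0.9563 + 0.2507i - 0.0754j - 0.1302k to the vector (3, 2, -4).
(1.975, 0.318, -5)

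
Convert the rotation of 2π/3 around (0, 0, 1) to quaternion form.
0.5 + 0.866k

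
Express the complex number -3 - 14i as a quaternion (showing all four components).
-3 - 14i + 0j + 0k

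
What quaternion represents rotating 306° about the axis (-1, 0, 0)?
-0.891 - 0.454i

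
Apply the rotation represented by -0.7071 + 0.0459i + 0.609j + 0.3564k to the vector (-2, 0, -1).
(0.82, 0.397, -2.042)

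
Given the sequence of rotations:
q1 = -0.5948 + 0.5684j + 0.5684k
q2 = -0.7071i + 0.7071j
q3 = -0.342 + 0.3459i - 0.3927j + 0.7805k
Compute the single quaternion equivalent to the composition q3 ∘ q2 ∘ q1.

q2 · q1 = -0.4019 + 0.8225i - 0.0187j - 0.4019k
q3 · q2 · q1 = 0.1593 - 0.2479i + 0.9452j + 0.1403k
0.1593 - 0.2479i + 0.9452j + 0.1403k


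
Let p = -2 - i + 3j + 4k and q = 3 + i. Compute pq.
-5 - 5i + 13j + 9k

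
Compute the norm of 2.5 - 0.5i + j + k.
2.915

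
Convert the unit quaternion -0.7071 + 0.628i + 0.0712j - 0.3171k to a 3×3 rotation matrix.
[[0.7888, -0.359, -0.499], [0.5379, 0.0101, 0.843], [-0.2976, -0.9333, 0.2011]]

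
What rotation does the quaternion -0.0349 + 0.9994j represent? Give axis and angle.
axis = (0, 1, 0), θ = 184°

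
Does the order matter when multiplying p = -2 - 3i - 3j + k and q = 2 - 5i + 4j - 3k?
Yes: pq = -4 + 9i - 28j - 19k ≠ -4 - i + 35k = qp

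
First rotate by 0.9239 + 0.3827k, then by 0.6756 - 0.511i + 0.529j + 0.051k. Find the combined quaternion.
0.6047 - 0.2697i + 0.6843j + 0.3057k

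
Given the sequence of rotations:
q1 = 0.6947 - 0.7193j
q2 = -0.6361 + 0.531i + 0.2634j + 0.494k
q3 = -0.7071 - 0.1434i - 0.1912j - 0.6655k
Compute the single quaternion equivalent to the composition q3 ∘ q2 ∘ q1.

q2 · q1 = -0.2524 + 0.7242i + 0.6405j - 0.0388k
q3 · q2 · q1 = 0.379 - 0.0422i - 0.8922j + 0.242k
0.379 - 0.0422i - 0.8922j + 0.242k


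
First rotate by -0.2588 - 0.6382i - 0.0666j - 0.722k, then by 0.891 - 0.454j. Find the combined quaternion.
-0.2608 - 0.2408i + 0.0582j - 0.933k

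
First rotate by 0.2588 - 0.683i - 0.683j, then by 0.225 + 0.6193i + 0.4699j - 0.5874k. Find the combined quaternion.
0.8022 - 0.3946i + 0.3691j - 0.2541k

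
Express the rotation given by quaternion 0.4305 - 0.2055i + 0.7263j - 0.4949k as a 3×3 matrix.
[[-0.5449, 0.1276, 0.8287], [-0.7246, 0.4257, -0.542], [-0.4219, -0.8958, -0.1395]]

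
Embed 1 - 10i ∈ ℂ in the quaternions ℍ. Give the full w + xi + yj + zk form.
1 - 10i + 0j + 0k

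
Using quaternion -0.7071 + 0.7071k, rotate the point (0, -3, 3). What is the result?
(-3, 0, 3)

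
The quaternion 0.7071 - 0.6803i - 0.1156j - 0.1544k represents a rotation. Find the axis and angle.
axis = (-0.9621, -0.1635, -0.2184), θ = π/2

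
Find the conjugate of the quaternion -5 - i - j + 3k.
-5 + i + j - 3k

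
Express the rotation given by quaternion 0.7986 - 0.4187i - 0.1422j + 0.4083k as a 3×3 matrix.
[[0.6261, -0.5331, -0.569], [0.7712, 0.316, 0.5526], [-0.1148, -0.7849, 0.6089]]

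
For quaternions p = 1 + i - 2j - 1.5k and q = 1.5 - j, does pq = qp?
No: pq = -0.5 - 4j - 3.25k ≠ -0.5 + 3i - 4j - 1.25k = qp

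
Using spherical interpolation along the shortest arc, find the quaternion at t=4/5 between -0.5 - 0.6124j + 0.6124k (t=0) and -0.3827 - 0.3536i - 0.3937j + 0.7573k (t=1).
-0.4136 - 0.2865i - 0.4457j + 0.7404k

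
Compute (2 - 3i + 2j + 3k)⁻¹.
0.0769 + 0.1154i - 0.0769j - 0.1154k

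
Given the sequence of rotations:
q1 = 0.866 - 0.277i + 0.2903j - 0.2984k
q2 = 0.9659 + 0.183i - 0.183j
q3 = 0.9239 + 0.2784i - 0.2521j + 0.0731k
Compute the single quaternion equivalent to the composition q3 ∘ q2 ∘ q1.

q2 · q1 = 0.9403 - 0.0545i + 0.1765j - 0.2858k
q3 · q2 · q1 = 0.9493 + 0.2706i + 0.0016j - 0.1599k
0.9493 + 0.2706i + 0.0016j - 0.1599k


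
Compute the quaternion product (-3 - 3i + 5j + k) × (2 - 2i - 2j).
-2 + 2i + 14j + 18k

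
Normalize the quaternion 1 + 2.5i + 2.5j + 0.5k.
0.2697 + 0.6742i + 0.6742j + 0.1348k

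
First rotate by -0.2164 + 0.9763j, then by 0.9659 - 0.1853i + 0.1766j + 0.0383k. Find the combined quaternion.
-0.3814 + 0.0027i + 0.9048j - 0.1892k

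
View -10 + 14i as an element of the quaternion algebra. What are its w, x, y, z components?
-10 + 14i + 0j + 0k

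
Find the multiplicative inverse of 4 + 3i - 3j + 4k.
0.08 - 0.06i + 0.06j - 0.08k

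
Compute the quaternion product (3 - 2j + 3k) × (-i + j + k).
-1 - 8i + k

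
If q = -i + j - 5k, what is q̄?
i - j + 5k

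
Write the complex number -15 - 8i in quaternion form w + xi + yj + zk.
-15 - 8i + 0j + 0k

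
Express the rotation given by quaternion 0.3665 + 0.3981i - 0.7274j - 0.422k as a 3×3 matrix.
[[-0.4144, -0.2698, -0.8692], [-0.8885, 0.3269, 0.3221], [0.1972, 0.9057, -0.3752]]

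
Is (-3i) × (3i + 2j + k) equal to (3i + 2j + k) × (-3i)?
No: pq = 9 + 3j - 6k ≠ 9 - 3j + 6k = qp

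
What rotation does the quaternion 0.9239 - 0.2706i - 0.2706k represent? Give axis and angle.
axis = (-√2/2, 0, -√2/2), θ = π/4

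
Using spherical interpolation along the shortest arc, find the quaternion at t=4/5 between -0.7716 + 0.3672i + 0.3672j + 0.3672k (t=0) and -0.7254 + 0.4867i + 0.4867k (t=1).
-0.7448 + 0.4688i + 0.0755j + 0.4688k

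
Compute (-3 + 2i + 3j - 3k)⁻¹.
-0.0968 - 0.0645i - 0.0968j + 0.0968k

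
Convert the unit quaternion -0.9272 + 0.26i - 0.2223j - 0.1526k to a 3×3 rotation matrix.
[[0.8546, -0.3986, 0.3329], [0.1674, 0.8182, 0.55], [-0.4916, -0.4143, 0.766]]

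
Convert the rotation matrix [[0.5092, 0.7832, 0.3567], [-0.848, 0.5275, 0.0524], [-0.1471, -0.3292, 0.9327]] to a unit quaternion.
0.8616 - 0.1107i + 0.1462j - 0.4733k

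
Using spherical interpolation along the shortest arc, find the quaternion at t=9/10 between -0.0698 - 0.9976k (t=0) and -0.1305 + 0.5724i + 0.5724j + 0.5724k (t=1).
0.1131 - 0.5319i - 0.5319j - 0.6492k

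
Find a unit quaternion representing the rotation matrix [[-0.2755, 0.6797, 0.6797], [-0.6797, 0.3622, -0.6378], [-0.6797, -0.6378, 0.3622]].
0.6019 + 0.5647j - 0.5647k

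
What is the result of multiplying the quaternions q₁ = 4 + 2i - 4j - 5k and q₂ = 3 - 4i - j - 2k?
6 - 7i + 8j - 41k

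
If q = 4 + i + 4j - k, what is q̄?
4 - i - 4j + k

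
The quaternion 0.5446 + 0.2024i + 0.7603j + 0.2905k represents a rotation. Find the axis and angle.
axis = (0.2413, 0.9065, 0.3464), θ = 114°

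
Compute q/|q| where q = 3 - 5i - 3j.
0.4575 - 0.7625i - 0.4575j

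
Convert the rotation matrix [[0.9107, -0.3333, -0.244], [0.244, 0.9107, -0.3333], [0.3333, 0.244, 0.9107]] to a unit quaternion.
0.9659 + 0.1494i - 0.1494j + 0.1494k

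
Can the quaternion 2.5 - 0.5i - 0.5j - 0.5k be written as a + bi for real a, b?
No. The quaternion 2.5 - 0.5i - 0.5j - 0.5k has j-coefficient y = -0.5 and k-coefficient z = -0.5, not both zero, so it does not lie in the complex subalgebra spanned by 1 and i.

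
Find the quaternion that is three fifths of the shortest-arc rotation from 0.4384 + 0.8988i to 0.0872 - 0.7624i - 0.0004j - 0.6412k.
0.1386 + 0.8978i + 0.0003j + 0.4181k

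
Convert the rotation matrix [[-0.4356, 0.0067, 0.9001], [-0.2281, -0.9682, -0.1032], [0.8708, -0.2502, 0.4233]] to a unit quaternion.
-0.0698 + 0.5266i - 0.1051j + 0.8407k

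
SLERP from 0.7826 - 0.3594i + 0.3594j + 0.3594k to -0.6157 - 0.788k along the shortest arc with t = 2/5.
0.7594 - 0.2275i + 0.2275j + 0.5655k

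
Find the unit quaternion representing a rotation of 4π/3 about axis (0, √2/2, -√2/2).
-0.5 + 0.6124j - 0.6124k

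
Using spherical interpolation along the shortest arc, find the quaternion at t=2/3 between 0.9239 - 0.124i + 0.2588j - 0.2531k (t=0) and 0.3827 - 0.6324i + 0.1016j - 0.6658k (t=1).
0.6234 - 0.502i + 0.1706j - 0.5747k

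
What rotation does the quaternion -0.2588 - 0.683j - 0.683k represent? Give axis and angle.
axis = (0, -√2/2, -√2/2), θ = 7π/6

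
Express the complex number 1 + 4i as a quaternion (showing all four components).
1 + 4i + 0j + 0k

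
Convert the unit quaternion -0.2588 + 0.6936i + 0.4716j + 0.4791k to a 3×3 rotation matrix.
[[0.0961, 0.9022, 0.4205], [0.4062, -0.4212, 0.8109], [0.9087, 0.0929, -0.407]]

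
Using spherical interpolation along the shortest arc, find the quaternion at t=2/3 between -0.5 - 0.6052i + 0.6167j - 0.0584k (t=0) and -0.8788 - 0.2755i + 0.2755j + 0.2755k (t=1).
-0.7941 - 0.4102i + 0.4143j + 0.1716k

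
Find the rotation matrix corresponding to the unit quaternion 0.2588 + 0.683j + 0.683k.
[[-0.866, -0.3535, 0.3535], [0.3535, 0.067, 0.933], [-0.3535, 0.933, 0.067]]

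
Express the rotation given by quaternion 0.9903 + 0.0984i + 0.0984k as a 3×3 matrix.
[[0.9806, -0.1949, 0.0194], [0.1949, 0.9613, -0.1949], [0.0194, 0.1949, 0.9806]]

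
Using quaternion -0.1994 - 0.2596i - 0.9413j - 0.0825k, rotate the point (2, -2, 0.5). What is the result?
(-2.274, -0.634, -1.636)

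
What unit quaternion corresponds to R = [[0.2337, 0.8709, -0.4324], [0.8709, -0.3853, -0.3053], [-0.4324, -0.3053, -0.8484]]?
0.7854i + 0.5544j - 0.2753k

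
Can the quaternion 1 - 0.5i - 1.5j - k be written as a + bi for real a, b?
No. The quaternion 1 - 0.5i - 1.5j - k has j-coefficient y = -1.5 and k-coefficient z = -1, not both zero, so it does not lie in the complex subalgebra spanned by 1 and i.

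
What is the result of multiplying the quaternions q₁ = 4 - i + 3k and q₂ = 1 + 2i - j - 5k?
21 + 10i - 3j - 16k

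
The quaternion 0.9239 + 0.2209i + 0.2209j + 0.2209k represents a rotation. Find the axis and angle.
axis = (√3/3, √3/3, √3/3), θ = π/4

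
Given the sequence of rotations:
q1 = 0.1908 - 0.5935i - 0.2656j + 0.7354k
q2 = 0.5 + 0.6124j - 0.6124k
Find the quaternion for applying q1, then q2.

q2 · q1 = 0.7084 - 0.009i + 0.3475j + 0.6143k
0.7084 - 0.009i + 0.3475j + 0.6143k


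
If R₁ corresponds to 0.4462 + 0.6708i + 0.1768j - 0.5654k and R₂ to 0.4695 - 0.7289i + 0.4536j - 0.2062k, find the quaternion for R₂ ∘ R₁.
0.5017 - 0.2303i - 0.265j - 0.7906k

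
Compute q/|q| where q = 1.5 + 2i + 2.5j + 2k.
0.3693 + 0.4924i + 0.6155j + 0.4924k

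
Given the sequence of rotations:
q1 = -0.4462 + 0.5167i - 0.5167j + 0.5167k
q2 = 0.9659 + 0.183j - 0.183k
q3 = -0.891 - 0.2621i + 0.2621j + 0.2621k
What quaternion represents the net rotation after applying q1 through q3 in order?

q2 · q1 = -0.2419 + 0.4991i - 0.6753j + 0.4862k
q3 · q2 · q1 = 0.3959 - 0.0769i + 0.7965j - 0.4504k
0.3959 - 0.0769i + 0.7965j - 0.4504k


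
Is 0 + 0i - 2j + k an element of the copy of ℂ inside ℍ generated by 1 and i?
No. The quaternion -2j + k has j-coefficient y = -2 and k-coefficient z = 1, not both zero, so it does not lie in the complex subalgebra spanned by 1 and i.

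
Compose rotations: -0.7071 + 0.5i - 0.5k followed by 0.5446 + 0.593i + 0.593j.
-0.6816 - 0.4435i - 0.1228j - 0.5688k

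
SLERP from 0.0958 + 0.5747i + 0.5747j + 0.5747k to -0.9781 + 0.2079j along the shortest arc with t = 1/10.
-0.0563 + 0.5656i + 0.5976j + 0.5656k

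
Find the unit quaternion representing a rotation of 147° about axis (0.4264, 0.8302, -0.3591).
0.284 + 0.4088i + 0.796j - 0.3443k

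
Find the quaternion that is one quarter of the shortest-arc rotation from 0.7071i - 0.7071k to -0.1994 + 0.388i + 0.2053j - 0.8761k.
-0.0516 + 0.6392i + 0.0531j - 0.7655k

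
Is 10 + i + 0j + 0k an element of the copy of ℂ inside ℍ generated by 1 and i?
Yes. The quaternion 10 + i has j- and k-coefficients y = z = 0, so it lies in the complex subalgebra spanned by 1 and i.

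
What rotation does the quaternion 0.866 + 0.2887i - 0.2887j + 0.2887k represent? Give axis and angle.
axis = (√3/3, -√3/3, √3/3), θ = π/3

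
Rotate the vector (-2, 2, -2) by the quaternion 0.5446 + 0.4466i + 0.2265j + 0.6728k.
(-2.74, -2.115, -0.123)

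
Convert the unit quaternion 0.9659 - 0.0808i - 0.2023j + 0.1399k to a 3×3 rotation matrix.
[[0.879, -0.2376, -0.4134], [0.303, 0.9478, 0.0995], [0.3682, -0.2127, 0.9051]]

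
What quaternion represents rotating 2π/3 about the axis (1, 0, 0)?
0.5 + 0.866i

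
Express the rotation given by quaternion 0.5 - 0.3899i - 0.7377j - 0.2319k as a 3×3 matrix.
[[-0.196, 0.8072, -0.5569], [0.3434, 0.5884, 0.732], [0.9185, -0.0478, -0.3924]]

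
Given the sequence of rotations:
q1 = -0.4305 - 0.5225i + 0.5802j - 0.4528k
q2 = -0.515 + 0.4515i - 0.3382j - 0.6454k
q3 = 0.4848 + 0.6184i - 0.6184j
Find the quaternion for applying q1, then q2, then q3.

q2 · q1 = 0.3616 + 0.6023i + 0.3885j + 0.5963k
q3 · q2 · q1 = 0.0431 + 0.1469i - 0.404j + 0.9018k
0.0431 + 0.1469i - 0.404j + 0.9018k


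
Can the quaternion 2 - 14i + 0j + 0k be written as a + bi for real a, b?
Yes. The quaternion 2 - 14i has j- and k-coefficients y = z = 0, so it lies in the complex subalgebra spanned by 1 and i.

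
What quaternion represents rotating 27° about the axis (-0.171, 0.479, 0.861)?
0.9724 - 0.0399i + 0.1118j + 0.201k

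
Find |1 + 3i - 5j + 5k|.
√60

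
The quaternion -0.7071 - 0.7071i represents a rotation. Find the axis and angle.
axis = (-1, 0, 0), θ = 3π/2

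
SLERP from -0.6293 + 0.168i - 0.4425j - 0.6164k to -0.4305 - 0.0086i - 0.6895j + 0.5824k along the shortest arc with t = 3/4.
-0.5885 + 0.0496i - 0.7503j + 0.2971k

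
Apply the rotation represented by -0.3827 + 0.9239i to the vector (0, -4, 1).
(0, 3.536, 2.121)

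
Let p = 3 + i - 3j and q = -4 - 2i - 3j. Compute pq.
-19 - 10i + 3j - 9k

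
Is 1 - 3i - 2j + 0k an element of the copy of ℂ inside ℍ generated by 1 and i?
No. The quaternion 1 - 3i - 2j has j-coefficient y = -2 and k-coefficient z = 0, not both zero, so it does not lie in the complex subalgebra spanned by 1 and i.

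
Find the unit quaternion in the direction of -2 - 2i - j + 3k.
-0.4714 - 0.4714i - 0.2357j + 0.7071k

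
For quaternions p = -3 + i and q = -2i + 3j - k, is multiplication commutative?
No: pq = 2 + 6i - 8j + 6k ≠ 2 + 6i - 10j = qp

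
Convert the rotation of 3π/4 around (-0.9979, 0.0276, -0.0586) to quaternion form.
0.3827 - 0.9219i + 0.0255j - 0.0541k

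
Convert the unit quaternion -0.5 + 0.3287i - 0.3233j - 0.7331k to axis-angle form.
axis = (0.3795, -0.3733, -0.8465), θ = 4π/3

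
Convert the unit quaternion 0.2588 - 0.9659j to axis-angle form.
axis = (0, -1, 0), θ = 5π/6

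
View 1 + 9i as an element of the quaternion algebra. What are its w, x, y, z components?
1 + 9i + 0j + 0k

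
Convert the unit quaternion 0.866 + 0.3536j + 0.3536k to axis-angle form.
axis = (0, √2/2, √2/2), θ = π/3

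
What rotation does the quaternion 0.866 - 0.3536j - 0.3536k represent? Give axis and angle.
axis = (0, -√2/2, -√2/2), θ = π/3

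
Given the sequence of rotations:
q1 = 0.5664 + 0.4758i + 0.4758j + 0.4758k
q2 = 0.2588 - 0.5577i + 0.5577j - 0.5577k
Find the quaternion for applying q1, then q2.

q2 · q1 = 0.4119 + 0.338i + 0.439j - 0.7235k
0.4119 + 0.338i + 0.439j - 0.7235k


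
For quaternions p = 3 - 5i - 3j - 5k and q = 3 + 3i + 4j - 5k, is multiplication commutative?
No: pq = 11 + 29i - 37j - 41k ≠ 11 - 41i + 43j - 19k = qp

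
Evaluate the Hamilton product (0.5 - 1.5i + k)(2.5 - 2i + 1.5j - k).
-0.75 - 6.25i - 2.75j - 0.25k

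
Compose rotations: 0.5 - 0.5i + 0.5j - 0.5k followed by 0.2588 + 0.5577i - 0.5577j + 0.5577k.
0.9659 + 0.1494i - 0.1494j + 0.1494k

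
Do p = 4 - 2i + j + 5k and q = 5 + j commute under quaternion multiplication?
No: pq = 19 - 15i + 9j + 23k ≠ 19 - 5i + 9j + 27k = qp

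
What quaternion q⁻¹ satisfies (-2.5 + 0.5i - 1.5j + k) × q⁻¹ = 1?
-0.2564 - 0.0513i + 0.1538j - 0.1026k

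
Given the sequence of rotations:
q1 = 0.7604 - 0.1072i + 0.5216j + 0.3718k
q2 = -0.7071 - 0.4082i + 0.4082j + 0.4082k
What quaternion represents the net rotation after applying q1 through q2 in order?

q2 · q1 = -0.9461 - 0.2957i + 0.0496j - 0.1217k
-0.9461 - 0.2957i + 0.0496j - 0.1217k


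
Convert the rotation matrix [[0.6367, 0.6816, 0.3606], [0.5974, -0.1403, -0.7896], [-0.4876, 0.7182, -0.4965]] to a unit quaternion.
0.5 + 0.7539i + 0.4241j - 0.0421k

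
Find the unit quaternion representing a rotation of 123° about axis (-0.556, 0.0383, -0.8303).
0.4772 - 0.4886i + 0.0337j - 0.7297k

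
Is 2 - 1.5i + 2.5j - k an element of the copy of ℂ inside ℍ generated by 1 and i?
No. The quaternion 2 - 1.5i + 2.5j - k has j-coefficient y = 2.5 and k-coefficient z = -1, not both zero, so it does not lie in the complex subalgebra spanned by 1 and i.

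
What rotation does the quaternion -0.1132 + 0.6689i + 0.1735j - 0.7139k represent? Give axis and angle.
axis = (0.6732, 0.1746, -0.7185), θ = 193°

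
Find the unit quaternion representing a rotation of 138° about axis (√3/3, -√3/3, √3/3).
0.3584 + 0.539i - 0.539j + 0.539k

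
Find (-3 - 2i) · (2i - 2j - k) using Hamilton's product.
4 - 6i + 4j + 7k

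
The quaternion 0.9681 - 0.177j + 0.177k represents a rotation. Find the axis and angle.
axis = (0, -√2/2, √2/2), θ = 29°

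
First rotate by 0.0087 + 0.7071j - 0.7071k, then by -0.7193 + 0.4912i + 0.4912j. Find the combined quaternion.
-0.3536 - 0.3431i - 0.157j + 0.8559k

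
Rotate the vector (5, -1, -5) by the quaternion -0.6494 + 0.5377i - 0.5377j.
(-0.805, -6.805, -2.011)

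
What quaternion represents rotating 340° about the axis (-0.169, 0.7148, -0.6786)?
-0.9848 - 0.0293i + 0.1241j - 0.1178k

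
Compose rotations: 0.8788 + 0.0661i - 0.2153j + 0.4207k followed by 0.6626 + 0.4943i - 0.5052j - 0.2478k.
0.5451 + 0.2123i - 0.811j - 0.012k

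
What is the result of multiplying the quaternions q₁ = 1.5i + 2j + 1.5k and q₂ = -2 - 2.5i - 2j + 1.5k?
5.5 + 3i - 10j - k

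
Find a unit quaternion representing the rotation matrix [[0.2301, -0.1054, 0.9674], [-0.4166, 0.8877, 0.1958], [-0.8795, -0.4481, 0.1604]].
0.7547 - 0.2133i + 0.6118j - 0.1031k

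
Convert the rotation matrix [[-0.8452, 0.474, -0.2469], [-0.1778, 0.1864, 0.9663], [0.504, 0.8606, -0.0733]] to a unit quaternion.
-0.2588 + 0.1021i + 0.7254j + 0.6296k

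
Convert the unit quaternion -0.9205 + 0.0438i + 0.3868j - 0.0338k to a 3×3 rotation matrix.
[[0.6985, -0.0283, -0.7151], [0.0961, 0.9939, 0.0545], [0.7091, -0.1068, 0.6969]]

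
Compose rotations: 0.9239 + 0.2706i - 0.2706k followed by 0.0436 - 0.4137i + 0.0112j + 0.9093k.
0.3983 - 0.3734i + 0.1445j + 0.8253k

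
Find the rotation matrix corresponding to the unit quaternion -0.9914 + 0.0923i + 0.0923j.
[[0.983, 0.017, -0.183], [0.017, 0.983, 0.183], [0.183, -0.183, 0.9659]]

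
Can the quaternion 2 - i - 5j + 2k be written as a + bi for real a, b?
No. The quaternion 2 - i - 5j + 2k has j-coefficient y = -5 and k-coefficient z = 2, not both zero, so it does not lie in the complex subalgebra spanned by 1 and i.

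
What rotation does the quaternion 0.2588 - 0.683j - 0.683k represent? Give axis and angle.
axis = (0, -√2/2, -√2/2), θ = 5π/6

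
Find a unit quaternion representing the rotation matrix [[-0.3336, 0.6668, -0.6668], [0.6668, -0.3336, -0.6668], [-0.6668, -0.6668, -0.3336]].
-0.5774i - 0.5774j + 0.5774k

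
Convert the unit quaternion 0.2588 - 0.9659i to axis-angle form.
axis = (-1, 0, 0), θ = 5π/6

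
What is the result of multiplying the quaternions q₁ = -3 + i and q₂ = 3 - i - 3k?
-8 + 6i + 3j + 9k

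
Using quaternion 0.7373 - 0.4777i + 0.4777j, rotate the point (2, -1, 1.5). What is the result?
(2.6, -0.4, -0.574)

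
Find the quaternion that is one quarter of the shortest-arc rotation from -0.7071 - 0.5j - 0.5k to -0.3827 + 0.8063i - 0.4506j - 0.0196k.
-0.6908 + 0.2404i - 0.5421j - 0.4136k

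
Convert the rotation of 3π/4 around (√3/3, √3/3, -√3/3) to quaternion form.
0.3827 + 0.5334i + 0.5334j - 0.5334k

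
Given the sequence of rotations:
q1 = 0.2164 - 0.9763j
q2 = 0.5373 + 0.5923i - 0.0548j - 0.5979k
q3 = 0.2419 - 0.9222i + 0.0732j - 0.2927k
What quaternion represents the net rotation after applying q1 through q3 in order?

q2 · q1 = 0.0628 - 0.4556i - 0.5364j - 0.7076k
q3 · q2 · q1 = -0.5728 - 0.3769i - 0.6444j + 0.3385k
-0.5728 - 0.3769i - 0.6444j + 0.3385k


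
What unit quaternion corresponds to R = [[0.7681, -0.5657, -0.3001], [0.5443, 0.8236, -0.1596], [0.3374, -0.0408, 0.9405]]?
0.9397 + 0.0316i - 0.1696j + 0.2953k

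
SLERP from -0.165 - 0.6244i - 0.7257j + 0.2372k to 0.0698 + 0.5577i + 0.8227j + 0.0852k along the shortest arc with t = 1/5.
-0.1473 - 0.6173i - 0.753j + 0.1738k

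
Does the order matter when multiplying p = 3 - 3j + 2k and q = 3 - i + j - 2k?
Yes: pq = 16 + i - 8j - 3k ≠ 16 - 7i - 4j + 3k = qp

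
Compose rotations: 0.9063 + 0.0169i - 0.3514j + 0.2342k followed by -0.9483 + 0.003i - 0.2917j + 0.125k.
-0.9913 - 0.0377i + 0.0703j - 0.1049k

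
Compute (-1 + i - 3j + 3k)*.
-1 - i + 3j - 3k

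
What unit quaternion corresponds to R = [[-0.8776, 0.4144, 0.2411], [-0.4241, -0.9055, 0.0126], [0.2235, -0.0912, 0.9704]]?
-0.2164 + 0.1199i - 0.0203j + 0.9687k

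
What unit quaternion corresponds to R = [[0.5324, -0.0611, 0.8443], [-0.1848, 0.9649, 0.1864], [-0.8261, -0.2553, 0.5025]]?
0.866 - 0.1275i + 0.4822j - 0.0357k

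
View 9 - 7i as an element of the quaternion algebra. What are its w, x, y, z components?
9 - 7i + 0j + 0k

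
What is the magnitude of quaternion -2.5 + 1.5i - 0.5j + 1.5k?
√11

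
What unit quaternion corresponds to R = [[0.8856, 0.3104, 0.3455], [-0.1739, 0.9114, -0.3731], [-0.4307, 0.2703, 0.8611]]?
0.9563 + 0.1682i + 0.2029j - 0.1266k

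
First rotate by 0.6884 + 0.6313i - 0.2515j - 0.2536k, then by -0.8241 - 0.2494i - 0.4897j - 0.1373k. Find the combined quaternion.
-0.5678 - 0.6023i - 0.2798j + 0.4863k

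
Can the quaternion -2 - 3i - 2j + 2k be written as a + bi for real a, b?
No. The quaternion -2 - 3i - 2j + 2k has j-coefficient y = -2 and k-coefficient z = 2, not both zero, so it does not lie in the complex subalgebra spanned by 1 and i.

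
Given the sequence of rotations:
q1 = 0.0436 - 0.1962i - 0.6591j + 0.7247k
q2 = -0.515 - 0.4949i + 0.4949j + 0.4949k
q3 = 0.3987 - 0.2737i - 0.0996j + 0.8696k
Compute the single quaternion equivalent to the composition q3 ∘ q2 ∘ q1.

q2 · q1 = -0.152 + 0.7643i + 0.6226j + 0.0716k
q3 · q2 · q1 = 0.1483 - 0.2022i + 0.9476j - 0.1979k
0.1483 - 0.2022i + 0.9476j - 0.1979k


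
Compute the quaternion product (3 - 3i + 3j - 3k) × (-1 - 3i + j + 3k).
-6 + 6i + 18j + 18k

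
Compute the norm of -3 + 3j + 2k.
√22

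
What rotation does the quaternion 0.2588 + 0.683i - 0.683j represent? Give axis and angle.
axis = (√2/2, -√2/2, 0), θ = 5π/6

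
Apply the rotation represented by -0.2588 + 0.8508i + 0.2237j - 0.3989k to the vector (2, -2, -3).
(3.199, 1.92, 1.755)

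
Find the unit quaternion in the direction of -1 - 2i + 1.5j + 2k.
-0.2981 - 0.5963i + 0.4472j + 0.5963k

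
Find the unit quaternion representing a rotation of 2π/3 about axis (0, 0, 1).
0.5 + 0.866k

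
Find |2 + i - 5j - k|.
√31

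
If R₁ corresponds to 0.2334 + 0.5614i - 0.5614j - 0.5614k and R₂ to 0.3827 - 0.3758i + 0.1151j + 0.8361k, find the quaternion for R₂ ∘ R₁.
0.8343 + 0.5319i + 0.0704j + 0.1267k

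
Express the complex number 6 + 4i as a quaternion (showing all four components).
6 + 4i + 0j + 0k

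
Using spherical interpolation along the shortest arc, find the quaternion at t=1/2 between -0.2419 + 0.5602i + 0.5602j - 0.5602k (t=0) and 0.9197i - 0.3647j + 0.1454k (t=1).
-0.1543 + 0.9438i + 0.1247j - 0.2645k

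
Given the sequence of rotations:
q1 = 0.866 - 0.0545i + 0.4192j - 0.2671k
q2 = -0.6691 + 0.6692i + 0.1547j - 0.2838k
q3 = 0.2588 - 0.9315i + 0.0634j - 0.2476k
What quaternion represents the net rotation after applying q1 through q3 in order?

q2 · q1 = -0.6836 + 0.6936i + 0.0477j + 0.2219k
q3 · q2 · q1 = 0.5211 + 0.8422i + 0.004j + 0.1383k
0.5211 + 0.8422i + 0.004j + 0.1383k


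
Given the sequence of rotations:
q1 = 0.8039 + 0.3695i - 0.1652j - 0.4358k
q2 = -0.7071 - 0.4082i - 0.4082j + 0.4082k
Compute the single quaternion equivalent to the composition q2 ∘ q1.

q2 · q1 = -0.3071 - 0.3441i - 0.2384j + 0.8546k
-0.3071 - 0.3441i - 0.2384j + 0.8546k


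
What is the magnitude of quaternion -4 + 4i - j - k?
√34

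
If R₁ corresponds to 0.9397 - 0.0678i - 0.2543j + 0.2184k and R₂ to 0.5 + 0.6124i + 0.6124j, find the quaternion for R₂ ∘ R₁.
0.6671 + 0.6753i + 0.3146j - 0.005k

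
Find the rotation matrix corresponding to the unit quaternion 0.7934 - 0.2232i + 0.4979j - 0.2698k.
[[0.3586, 0.2059, 0.9105], [-0.6504, 0.7548, 0.0855], [-0.6696, -0.6228, 0.4046]]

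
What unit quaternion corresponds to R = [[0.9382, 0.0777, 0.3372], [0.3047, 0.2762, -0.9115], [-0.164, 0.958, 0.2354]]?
0.7826 + 0.5972i + 0.1601j + 0.0725k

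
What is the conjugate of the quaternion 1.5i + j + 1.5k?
-1.5i - j - 1.5k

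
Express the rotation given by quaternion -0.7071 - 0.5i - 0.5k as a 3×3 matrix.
[[0.5, -0.7071, 0.5], [0.7071, 0, -0.7071], [0.5, 0.7071, 0.5]]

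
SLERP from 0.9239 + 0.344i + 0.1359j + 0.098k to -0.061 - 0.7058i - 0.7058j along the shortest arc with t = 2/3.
0.4272 + 0.6801i + 0.5944j + 0.0404k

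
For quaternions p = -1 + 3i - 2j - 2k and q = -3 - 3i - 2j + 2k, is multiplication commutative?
No: pq = 12 - 14i + 8j - 8k ≠ 12 + 2i + 8j + 16k = qp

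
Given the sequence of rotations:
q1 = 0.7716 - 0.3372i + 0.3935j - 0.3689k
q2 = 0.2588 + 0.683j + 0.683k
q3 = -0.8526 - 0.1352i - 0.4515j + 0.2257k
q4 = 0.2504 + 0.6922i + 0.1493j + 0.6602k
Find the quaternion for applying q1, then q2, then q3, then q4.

q2 · q1 = 0.1829 - 0.608i + 0.3985j + 0.6618k
q3 · q2 · q1 = -0.2076 + 0.1049i - 0.4701j - 0.8514k
q4 · q3 · q2 · q1 = 0.5077 + 0.0658i + 0.5099j - 0.6913k
0.5077 + 0.0658i + 0.5099j - 0.6913k


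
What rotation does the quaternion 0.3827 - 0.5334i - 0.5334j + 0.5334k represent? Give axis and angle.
axis = (-√3/3, -√3/3, √3/3), θ = 3π/4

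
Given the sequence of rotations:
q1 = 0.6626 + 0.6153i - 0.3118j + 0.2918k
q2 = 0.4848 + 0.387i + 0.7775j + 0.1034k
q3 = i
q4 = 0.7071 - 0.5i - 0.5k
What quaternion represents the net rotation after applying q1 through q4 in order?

q2 · q1 = 0.2954 + 0.8138i + 0.3147j - 0.3891k
q3 · q2 · q1 = -0.8138 + 0.2954i + 0.3891j + 0.3147k
q4 · q3 · q2 · q1 = -0.2704 + 0.8103i + 0.2848j + 0.4349k
-0.2704 + 0.8103i + 0.2848j + 0.4349k


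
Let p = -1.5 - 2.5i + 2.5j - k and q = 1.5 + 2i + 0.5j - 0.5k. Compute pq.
1 - 7.5i - 0.25j - 7k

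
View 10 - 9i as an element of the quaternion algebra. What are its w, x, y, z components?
10 - 9i + 0j + 0k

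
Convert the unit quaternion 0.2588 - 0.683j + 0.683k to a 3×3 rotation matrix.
[[-0.866, -0.3535, -0.3535], [0.3535, 0.067, -0.933], [0.3535, -0.933, 0.067]]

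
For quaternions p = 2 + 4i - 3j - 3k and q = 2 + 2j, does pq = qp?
No: pq = 10 + 14i - 2j + 2k ≠ 10 + 2i - 2j - 14k = qp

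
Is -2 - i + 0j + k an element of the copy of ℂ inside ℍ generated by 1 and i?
No. The quaternion -2 - i + k has j-coefficient y = 0 and k-coefficient z = 1, not both zero, so it does not lie in the complex subalgebra spanned by 1 and i.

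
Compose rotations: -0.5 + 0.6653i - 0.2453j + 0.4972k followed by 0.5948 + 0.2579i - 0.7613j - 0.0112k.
-0.6502 - 0.1145i + 0.0991j + 0.7446k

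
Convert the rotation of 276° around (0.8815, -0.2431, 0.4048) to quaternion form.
-0.7431 + 0.5898i - 0.1627j + 0.2709k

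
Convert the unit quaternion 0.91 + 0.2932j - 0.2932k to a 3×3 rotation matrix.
[[0.6561, 0.5336, 0.5336], [-0.5336, 0.8281, -0.1719], [-0.5336, -0.1719, 0.8281]]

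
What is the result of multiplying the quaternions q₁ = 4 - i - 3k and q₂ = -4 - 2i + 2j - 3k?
-27 + 2i + 11j - 2k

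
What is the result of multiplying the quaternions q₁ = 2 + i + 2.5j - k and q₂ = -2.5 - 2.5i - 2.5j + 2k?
5.75 - 5i - 10.75j + 10.25k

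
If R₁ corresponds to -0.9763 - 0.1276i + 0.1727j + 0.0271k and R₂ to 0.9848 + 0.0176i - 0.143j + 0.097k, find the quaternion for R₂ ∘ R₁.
-0.9371 - 0.1635i + 0.2968j - 0.0832k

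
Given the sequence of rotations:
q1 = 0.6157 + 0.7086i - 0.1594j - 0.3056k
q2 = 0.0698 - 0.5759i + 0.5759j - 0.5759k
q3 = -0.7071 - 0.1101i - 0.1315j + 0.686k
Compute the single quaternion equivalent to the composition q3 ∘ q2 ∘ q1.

q2 · q1 = 0.3669 - 0.5729i - 0.2406j - 0.6922k
q3 · q2 · q1 = 0.1207 + 0.6208i - 0.3473j + 0.6923k
0.1207 + 0.6208i - 0.3473j + 0.6923k
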